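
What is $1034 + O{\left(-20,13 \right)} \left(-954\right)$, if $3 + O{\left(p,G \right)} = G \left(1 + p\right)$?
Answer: $239534$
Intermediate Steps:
$O{\left(p,G \right)} = -3 + G \left(1 + p\right)$
$1034 + O{\left(-20,13 \right)} \left(-954\right) = 1034 + \left(-3 + 13 + 13 \left(-20\right)\right) \left(-954\right) = 1034 + \left(-3 + 13 - 260\right) \left(-954\right) = 1034 - -238500 = 1034 + 238500 = 239534$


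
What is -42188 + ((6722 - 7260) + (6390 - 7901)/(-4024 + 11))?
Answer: -171457927/4013 ≈ -42726.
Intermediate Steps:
-42188 + ((6722 - 7260) + (6390 - 7901)/(-4024 + 11)) = -42188 + (-538 - 1511/(-4013)) = -42188 + (-538 - 1511*(-1/4013)) = -42188 + (-538 + 1511/4013) = -42188 - 2157483/4013 = -171457927/4013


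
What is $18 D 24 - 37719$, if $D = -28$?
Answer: $-49815$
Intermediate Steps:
$18 D 24 - 37719 = 18 \left(-28\right) 24 - 37719 = \left(-504\right) 24 - 37719 = -12096 - 37719 = -49815$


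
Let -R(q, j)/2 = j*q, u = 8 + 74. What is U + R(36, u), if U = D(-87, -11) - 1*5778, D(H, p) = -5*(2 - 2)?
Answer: -11682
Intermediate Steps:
u = 82
R(q, j) = -2*j*q
D(H, p) = 0 (D(H, p) = -5*0 = 0)
U = -5778 (U = 0 - 1*5778 = 0 - 5778 = -5778)
U + R(36, u) = -5778 - 2*82*36 = -5778 - 5904 = -11682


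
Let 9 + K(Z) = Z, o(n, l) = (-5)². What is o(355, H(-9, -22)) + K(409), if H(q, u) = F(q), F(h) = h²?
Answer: 425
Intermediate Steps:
H(q, u) = q²
o(n, l) = 25
K(Z) = -9 + Z
o(355, H(-9, -22)) + K(409) = 25 + (-9 + 409) = 25 + 400 = 425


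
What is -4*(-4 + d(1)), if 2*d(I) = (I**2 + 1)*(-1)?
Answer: 20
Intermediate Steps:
d(I) = -1/2 - I**2/2 (d(I) = ((I**2 + 1)*(-1))/2 = ((1 + I**2)*(-1))/2 = (-1 - I**2)/2 = -1/2 - I**2/2)
-4*(-4 + d(1)) = -4*(-4 + (-1/2 - 1/2*1**2)) = -4*(-4 + (-1/2 - 1/2*1)) = -4*(-4 + (-1/2 - 1/2)) = -4*(-4 - 1) = -4*(-5) = 20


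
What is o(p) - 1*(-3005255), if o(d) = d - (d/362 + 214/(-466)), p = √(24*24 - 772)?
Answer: 700224522/233 + 2527*I/181 ≈ 3.0053e+6 + 13.961*I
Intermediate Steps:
p = 14*I (p = √(576 - 772) = √(-196) = 14*I ≈ 14.0*I)
o(d) = 107/233 + 361*d/362 (o(d) = d - (d*(1/362) + 214*(-1/466)) = d - (d/362 - 107/233) = d - (-107/233 + d/362) = d + (107/233 - d/362) = 107/233 + 361*d/362)
o(p) - 1*(-3005255) = (107/233 + 361*(14*I)/362) - 1*(-3005255) = (107/233 + 2527*I/181) + 3005255 = 700224522/233 + 2527*I/181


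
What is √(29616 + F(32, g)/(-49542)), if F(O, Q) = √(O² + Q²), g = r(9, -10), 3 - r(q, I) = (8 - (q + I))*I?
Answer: √(72689799570624 - 49542*√9673)/49542 ≈ 172.09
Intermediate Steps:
r(q, I) = 3 - I*(8 - I - q) (r(q, I) = 3 - (8 - (q + I))*I = 3 - (8 - (I + q))*I = 3 - (8 + (-I - q))*I = 3 - (8 - I - q)*I = 3 - I*(8 - I - q))
g = 93 (g = 3 + (-10)² - 8*(-10) - 10*9 = 3 + 100 + 80 - 90 = 93)
√(29616 + F(32, g)/(-49542)) = √(29616 + √(32² + 93²)/(-49542)) = √(29616 + √(1024 + 8649)*(-1/49542)) = √(29616 + √9673*(-1/49542)) = √(29616 - √9673/49542)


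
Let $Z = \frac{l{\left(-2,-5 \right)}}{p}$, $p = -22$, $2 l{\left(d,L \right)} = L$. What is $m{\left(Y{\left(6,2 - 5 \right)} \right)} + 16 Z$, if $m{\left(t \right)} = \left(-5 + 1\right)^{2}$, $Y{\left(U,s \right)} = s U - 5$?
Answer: $\frac{196}{11} \approx 17.818$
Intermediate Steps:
$l{\left(d,L \right)} = \frac{L}{2}$
$Y{\left(U,s \right)} = -5 + U s$ ($Y{\left(U,s \right)} = U s - 5 = -5 + U s$)
$m{\left(t \right)} = 16$ ($m{\left(t \right)} = \left(-4\right)^{2} = 16$)
$Z = \frac{5}{44}$ ($Z = \frac{\frac{1}{2} \left(-5\right)}{-22} = \left(- \frac{5}{2}\right) \left(- \frac{1}{22}\right) = \frac{5}{44} \approx 0.11364$)
$m{\left(Y{\left(6,2 - 5 \right)} \right)} + 16 Z = 16 + 16 \cdot \frac{5}{44} = 16 + \frac{20}{11} = \frac{196}{11}$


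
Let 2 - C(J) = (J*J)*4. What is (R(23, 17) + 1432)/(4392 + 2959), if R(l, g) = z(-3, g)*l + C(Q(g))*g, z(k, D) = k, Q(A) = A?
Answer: -18255/7351 ≈ -2.4833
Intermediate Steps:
C(J) = 2 - 4*J**2 (C(J) = 2 - J*J*4 = 2 - J**2*4 = 2 - 4*J**2)
R(l, g) = -3*l + g*(2 - 4*g**2) (R(l, g) = -3*l + (2 - 4*g**2)*g = -3*l + g*(2 - 4*g**2))
(R(23, 17) + 1432)/(4392 + 2959) = ((-4*17**3 - 3*23 + 2*17) + 1432)/(4392 + 2959) = ((-4*4913 - 69 + 34) + 1432)/7351 = ((-19652 - 69 + 34) + 1432)*(1/7351) = (-19687 + 1432)*(1/7351) = -18255*1/7351 = -18255/7351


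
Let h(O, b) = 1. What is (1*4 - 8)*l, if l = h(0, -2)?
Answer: -4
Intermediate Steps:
l = 1
(1*4 - 8)*l = (1*4 - 8)*1 = (4 - 8)*1 = -4*1 = -4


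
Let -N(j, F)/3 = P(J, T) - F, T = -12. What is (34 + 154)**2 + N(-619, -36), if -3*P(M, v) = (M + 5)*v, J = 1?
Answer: 35164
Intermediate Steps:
P(M, v) = -v*(5 + M)/3 (P(M, v) = -(M + 5)*v/3 = -(5 + M)*v/3 = -v*(5 + M)/3)
N(j, F) = -72 + 3*F (N(j, F) = -3*(-1/3*(-12)*(5 + 1) - F) = -3*(-1/3*(-12)*6 - F) = -3*(24 - F) = -72 + 3*F)
(34 + 154)**2 + N(-619, -36) = (34 + 154)**2 + (-72 + 3*(-36)) = 188**2 + (-72 - 108) = 35344 - 180 = 35164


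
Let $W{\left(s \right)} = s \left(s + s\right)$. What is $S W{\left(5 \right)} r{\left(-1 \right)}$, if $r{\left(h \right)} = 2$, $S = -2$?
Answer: $-200$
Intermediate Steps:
$W{\left(s \right)} = 2 s^{2}$ ($W{\left(s \right)} = s 2 s = 2 s^{2}$)
$S W{\left(5 \right)} r{\left(-1 \right)} = - 2 \cdot 2 \cdot 5^{2} \cdot 2 = - 2 \cdot 2 \cdot 25 \cdot 2 = \left(-2\right) 50 \cdot 2 = \left(-100\right) 2 = -200$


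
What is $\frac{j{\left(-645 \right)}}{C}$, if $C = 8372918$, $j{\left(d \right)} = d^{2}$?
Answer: $\frac{416025}{8372918} \approx 0.049687$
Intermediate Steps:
$\frac{j{\left(-645 \right)}}{C} = \frac{\left(-645\right)^{2}}{8372918} = 416025 \cdot \frac{1}{8372918} = \frac{416025}{8372918}$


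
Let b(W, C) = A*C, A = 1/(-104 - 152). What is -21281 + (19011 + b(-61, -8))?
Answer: -72639/32 ≈ -2270.0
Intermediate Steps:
A = -1/256 (A = 1/(-256) = -1/256 ≈ -0.0039063)
b(W, C) = -C/256
-21281 + (19011 + b(-61, -8)) = -21281 + (19011 - 1/256*(-8)) = -21281 + (19011 + 1/32) = -21281 + 608353/32 = -72639/32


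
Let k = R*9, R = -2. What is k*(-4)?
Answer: 72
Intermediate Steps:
k = -18 (k = -2*9 = -18)
k*(-4) = -18*(-4) = 72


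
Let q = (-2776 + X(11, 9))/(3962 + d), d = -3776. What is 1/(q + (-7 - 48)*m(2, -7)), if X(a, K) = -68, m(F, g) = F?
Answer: -31/3884 ≈ -0.0079815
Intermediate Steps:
q = -474/31 (q = (-2776 - 68)/(3962 - 3776) = -2844/186 = -2844*1/186 = -474/31 ≈ -15.290)
1/(q + (-7 - 48)*m(2, -7)) = 1/(-474/31 + (-7 - 48)*2) = 1/(-474/31 - 55*2) = 1/(-474/31 - 110) = 1/(-3884/31) = -31/3884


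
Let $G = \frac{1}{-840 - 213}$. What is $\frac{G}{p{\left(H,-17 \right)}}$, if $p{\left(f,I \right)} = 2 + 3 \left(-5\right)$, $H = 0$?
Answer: $\frac{1}{13689} \approx 7.3051 \cdot 10^{-5}$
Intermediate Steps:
$G = - \frac{1}{1053}$ ($G = \frac{1}{-840 - 213} = \frac{1}{-1053} = - \frac{1}{1053} \approx -0.00094967$)
$p{\left(f,I \right)} = -13$ ($p{\left(f,I \right)} = 2 - 15 = -13$)
$\frac{G}{p{\left(H,-17 \right)}} = - \frac{1}{1053 \left(-13\right)} = \left(- \frac{1}{1053}\right) \left(- \frac{1}{13}\right) = \frac{1}{13689}$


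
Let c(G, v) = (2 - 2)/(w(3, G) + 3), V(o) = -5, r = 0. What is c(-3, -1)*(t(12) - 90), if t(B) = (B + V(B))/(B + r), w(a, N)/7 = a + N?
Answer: 0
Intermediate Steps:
w(a, N) = 7*N + 7*a (w(a, N) = 7*(a + N) = 7*(N + a) = 7*N + 7*a)
t(B) = (-5 + B)/B (t(B) = (B - 5)/(B + 0) = (-5 + B)/B)
c(G, v) = 0 (c(G, v) = (2 - 2)/((7*G + 7*3) + 3) = 0/((7*G + 21) + 3) = 0/((21 + 7*G) + 3) = 0/(24 + 7*G) = 0)
c(-3, -1)*(t(12) - 90) = 0*((-5 + 12)/12 - 90) = 0*((1/12)*7 - 90) = 0*(7/12 - 90) = 0*(-1073/12) = 0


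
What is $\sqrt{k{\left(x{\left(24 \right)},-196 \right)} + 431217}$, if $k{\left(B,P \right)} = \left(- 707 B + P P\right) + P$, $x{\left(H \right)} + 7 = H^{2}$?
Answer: $\sqrt{67154} \approx 259.14$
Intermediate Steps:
$x{\left(H \right)} = -7 + H^{2}$
$k{\left(B,P \right)} = P + P^{2} - 707 B$ ($k{\left(B,P \right)} = \left(- 707 B + P^{2}\right) + P = \left(P^{2} - 707 B\right) + P = P + P^{2} - 707 B$)
$\sqrt{k{\left(x{\left(24 \right)},-196 \right)} + 431217} = \sqrt{\left(-196 + \left(-196\right)^{2} - 707 \left(-7 + 24^{2}\right)\right) + 431217} = \sqrt{\left(-196 + 38416 - 707 \left(-7 + 576\right)\right) + 431217} = \sqrt{\left(-196 + 38416 - 402283\right) + 431217} = \sqrt{-364063 + 431217} = \sqrt{67154}$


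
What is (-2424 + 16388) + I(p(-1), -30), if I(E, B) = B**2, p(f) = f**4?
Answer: 14864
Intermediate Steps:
(-2424 + 16388) + I(p(-1), -30) = (-2424 + 16388) + (-30)**2 = 13964 + 900 = 14864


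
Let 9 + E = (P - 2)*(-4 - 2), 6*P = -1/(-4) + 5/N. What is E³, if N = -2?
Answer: 9261/64 ≈ 144.70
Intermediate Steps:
P = -3/8 (P = (-1/(-4) + 5/(-2))/6 = (-1*(-¼) + 5*(-½))/6 = (¼ - 5/2)/6 = (⅙)*(-9/4) = -3/8 ≈ -0.37500)
E = 21/4 (E = -9 + (-3/8 - 2)*(-4 - 2) = -9 - 19/8*(-6) = -9 + 57/4 = 21/4 ≈ 5.2500)
E³ = (21/4)³ = 9261/64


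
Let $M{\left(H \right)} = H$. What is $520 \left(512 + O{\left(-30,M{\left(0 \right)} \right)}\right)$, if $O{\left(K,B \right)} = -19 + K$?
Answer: $240760$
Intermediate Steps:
$520 \left(512 + O{\left(-30,M{\left(0 \right)} \right)}\right) = 520 \left(512 - 49\right) = 520 \cdot 463 = 240760$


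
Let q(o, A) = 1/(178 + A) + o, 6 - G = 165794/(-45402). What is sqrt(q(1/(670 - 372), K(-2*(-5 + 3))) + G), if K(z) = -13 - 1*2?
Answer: sqrt(11747024896317055842)/1102678374 ≈ 3.1082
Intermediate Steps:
K(z) = -15 (K(z) = -13 - 2 = -15)
G = 219103/22701 (G = 6 - 165794/(-45402) = 6 - 165794*(-1)/45402 = 6 - 1*(-82897/22701) = 6 + 82897/22701 = 219103/22701 ≈ 9.6517)
q(o, A) = o + 1/(178 + A)
sqrt(q(1/(670 - 372), K(-2*(-5 + 3))) + G) = sqrt((1 + 178/(670 - 372) - 15/(670 - 372))/(178 - 15) + 219103/22701) = sqrt((1 + 178/298 - 15/298)/163 + 219103/22701) = sqrt((1 + 178*(1/298) - 15*1/298)/163 + 219103/22701) = sqrt((1 + 89/149 - 15/298)/163 + 219103/22701) = sqrt((1/163)*(461/298) + 219103/22701) = sqrt(461/48574 + 219103/22701) = sqrt(10653174283/1102678374) = sqrt(11747024896317055842)/1102678374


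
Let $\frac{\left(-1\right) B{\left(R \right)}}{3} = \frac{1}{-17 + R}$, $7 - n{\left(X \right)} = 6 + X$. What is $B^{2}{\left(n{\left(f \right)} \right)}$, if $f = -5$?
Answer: $\frac{9}{121} \approx 0.07438$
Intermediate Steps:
$n{\left(X \right)} = 1 - X$ ($n{\left(X \right)} = 7 - \left(6 + X\right) = 1 - X$)
$B{\left(R \right)} = - \frac{3}{-17 + R}$
$B^{2}{\left(n{\left(f \right)} \right)} = \left(- \frac{3}{-17 + \left(1 - -5\right)}\right)^{2} = \left(- \frac{3}{-17 + \left(1 + 5\right)}\right)^{2} = \left(- \frac{3}{-17 + 6}\right)^{2} = \left(- \frac{3}{-11}\right)^{2} = \left(\left(-3\right) \left(- \frac{1}{11}\right)\right)^{2} = \left(\frac{3}{11}\right)^{2} = \frac{9}{121}$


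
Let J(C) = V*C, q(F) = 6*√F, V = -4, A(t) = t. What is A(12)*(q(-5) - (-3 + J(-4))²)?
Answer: -2028 + 72*I*√5 ≈ -2028.0 + 161.0*I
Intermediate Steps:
J(C) = -4*C
A(12)*(q(-5) - (-3 + J(-4))²) = 12*(6*√(-5) - (-3 - 4*(-4))²) = 12*(6*(I*√5) - (-3 + 16)²) = 12*(6*I*√5 - 1*13²) = 12*(6*I*√5 - 1*169) = 12*(6*I*√5 - 169) = 12*(-169 + 6*I*√5) = -2028 + 72*I*√5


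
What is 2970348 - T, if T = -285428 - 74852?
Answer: 3330628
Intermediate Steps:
T = -360280
2970348 - T = 2970348 - 1*(-360280) = 2970348 + 360280 = 3330628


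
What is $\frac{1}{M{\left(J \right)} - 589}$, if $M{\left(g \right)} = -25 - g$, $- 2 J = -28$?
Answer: $- \frac{1}{628} \approx -0.0015924$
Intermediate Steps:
$J = 14$ ($J = \left(- \frac{1}{2}\right) \left(-28\right) = 14$)
$\frac{1}{M{\left(J \right)} - 589} = \frac{1}{\left(-25 - 14\right) - 589} = \frac{1}{-39 - 589} = \frac{1}{-628} = - \frac{1}{628}$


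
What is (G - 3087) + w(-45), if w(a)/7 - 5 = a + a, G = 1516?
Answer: -2166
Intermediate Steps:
w(a) = 35 + 14*a (w(a) = 35 + 7*(a + a) = 35 + 7*(2*a) = 35 + 14*a)
(G - 3087) + w(-45) = (1516 - 3087) + (35 + 14*(-45)) = -1571 + (35 - 630) = -1571 - 595 = -2166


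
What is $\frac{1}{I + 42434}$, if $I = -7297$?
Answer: $\frac{1}{35137} \approx 2.846 \cdot 10^{-5}$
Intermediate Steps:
$\frac{1}{I + 42434} = \frac{1}{-7297 + 42434} = \frac{1}{35137}$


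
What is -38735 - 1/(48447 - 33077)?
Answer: -595356951/15370 ≈ -38735.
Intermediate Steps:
-38735 - 1/(48447 - 33077) = -38735 - 1/15370 = -595356951/15370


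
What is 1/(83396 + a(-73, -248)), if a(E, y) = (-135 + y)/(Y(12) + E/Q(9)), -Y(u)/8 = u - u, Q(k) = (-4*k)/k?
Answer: 73/6086376 ≈ 1.1994e-5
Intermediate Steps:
Q(k) = -4
Y(u) = 0 (Y(u) = -8*(u - u) = -8*0 = 0)
a(E, y) = -4*(-135 + y)/E (a(E, y) = (-135 + y)/(0 + E/(-4)) = (-135 + y)/(0 + E*(-1/4)) = (-135 + y)/(0 - E/4) = (-135 + y)/((-E/4)) = (-135 + y)*(-4/E) = -4*(-135 + y)/E)
1/(83396 + a(-73, -248)) = 1/(83396 + 4*(135 - 1*(-248))/(-73)) = 1/(83396 + 4*(-1/73)*(135 + 248)) = 1/(83396 + 4*(-1/73)*383) = 1/(83396 - 1532/73) = 1/(6086376/73) = 73/6086376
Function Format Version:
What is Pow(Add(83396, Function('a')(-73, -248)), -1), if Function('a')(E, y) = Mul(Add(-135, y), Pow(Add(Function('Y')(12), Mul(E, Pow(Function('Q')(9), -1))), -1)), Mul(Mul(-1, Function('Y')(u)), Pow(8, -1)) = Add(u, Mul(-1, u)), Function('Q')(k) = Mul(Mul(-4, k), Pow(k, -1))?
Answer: Rational(73, 6086376) ≈ 1.1994e-5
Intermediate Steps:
Function('Q')(k) = -4
Function('Y')(u) = 0 (Function('Y')(u) = Mul(-8, Add(u, Mul(-1, u))) = Mul(-8, 0) = 0)
Function('a')(E, y) = Mul(-4, Pow(E, -1), Add(-135, y)) (Function('a')(E, y) = Mul(Add(-135, y), Pow(Add(0, Mul(E, Pow(-4, -1))), -1)) = Mul(Add(-135, y), Pow(Add(0, Mul(E, Rational(-1, 4))), -1)) = Mul(Add(-135, y), Pow(Add(0, Mul(Rational(-1, 4), E)), -1)) = Mul(Add(-135, y), Pow(Mul(Rational(-1, 4), E), -1)) = Mul(Add(-135, y), Mul(-4, Pow(E, -1))) = Mul(-4, Pow(E, -1), Add(-135, y)))
Pow(Add(83396, Function('a')(-73, -248)), -1) = Pow(Add(83396, Mul(4, Pow(-73, -1), Add(135, Mul(-1, -248)))), -1) = Pow(Add(83396, Mul(4, Rational(-1, 73), Add(135, 248))), -1) = Pow(Add(83396, Mul(4, Rational(-1, 73), 383)), -1) = Pow(Add(83396, Rational(-1532, 73)), -1) = Pow(Rational(6086376, 73), -1) = Rational(73, 6086376)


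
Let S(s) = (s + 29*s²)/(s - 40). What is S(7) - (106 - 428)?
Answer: 3066/11 ≈ 278.73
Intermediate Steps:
S(s) = (s + 29*s²)/(-40 + s)
S(7) - (106 - 428) = 7*(1 + 29*7)/(-40 + 7) - (106 - 428) = 7*(1 + 203)/(-33) - 1*(-322) = 7*(-1/33)*204 + 322 = -476/11 + 322 = 3066/11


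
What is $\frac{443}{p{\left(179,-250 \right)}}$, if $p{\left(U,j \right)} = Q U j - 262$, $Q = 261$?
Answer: $- \frac{443}{11680012} \approx -3.7928 \cdot 10^{-5}$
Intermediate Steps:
$p{\left(U,j \right)} = -262 + 261 U j$ ($p{\left(U,j \right)} = 261 U j - 262 = -262 + 261 U j$)
$\frac{443}{p{\left(179,-250 \right)}} = \frac{443}{-262 + 261 \cdot 179 \left(-250\right)} = \frac{443}{-262 - 11679750} = \frac{443}{-11680012} = 443 \left(- \frac{1}{11680012}\right) = - \frac{443}{11680012}$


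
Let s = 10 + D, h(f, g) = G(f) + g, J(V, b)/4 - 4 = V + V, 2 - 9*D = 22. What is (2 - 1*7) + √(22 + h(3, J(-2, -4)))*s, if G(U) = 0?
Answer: -5 + 70*√22/9 ≈ 31.481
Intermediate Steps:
D = -20/9 (D = 2/9 - ⅑*22 = 2/9 - 22/9 = -20/9 ≈ -2.2222)
J(V, b) = 16 + 8*V (J(V, b) = 16 + 4*(V + V) = 16 + 4*(2*V) = 16 + 8*V)
h(f, g) = g (h(f, g) = 0 + g = g)
s = 70/9 (s = 10 - 20/9 = 70/9 ≈ 7.7778)
(2 - 1*7) + √(22 + h(3, J(-2, -4)))*s = (2 - 1*7) + √(22 + (16 + 8*(-2)))*(70/9) = (2 - 7) + √(22 + (16 - 16))*(70/9) = -5 + √(22 + 0)*(70/9) = -5 + √22*(70/9) = -5 + 70*√22/9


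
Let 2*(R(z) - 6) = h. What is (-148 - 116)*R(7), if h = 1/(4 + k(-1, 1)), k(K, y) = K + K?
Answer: -1650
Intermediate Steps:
k(K, y) = 2*K
h = 1/2 (h = 1/(4 + 2*(-1)) = 1/(4 - 2) = 1/2 ≈ 0.50000)
R(z) = 25/4 (R(z) = 6 + (1/2)*(1/2) = 6 + 1/4 = 25/4)
(-148 - 116)*R(7) = (-148 - 116)*(25/4) = -264*25/4 = -1650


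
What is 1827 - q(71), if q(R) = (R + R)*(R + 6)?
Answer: -9107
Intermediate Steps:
q(R) = 2*R*(6 + R) (q(R) = (2*R)*(6 + R) = 2*R*(6 + R))
1827 - q(71) = 1827 - 2*71*(6 + 71) = 1827 - 2*71*77 = 1827 - 1*10934 = 1827 - 10934 = -9107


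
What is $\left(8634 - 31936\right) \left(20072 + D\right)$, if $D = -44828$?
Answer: $576864312$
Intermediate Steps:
$\left(8634 - 31936\right) \left(20072 + D\right) = \left(8634 - 31936\right) \left(20072 - 44828\right) = \left(-23302\right) \left(-24756\right) = 576864312$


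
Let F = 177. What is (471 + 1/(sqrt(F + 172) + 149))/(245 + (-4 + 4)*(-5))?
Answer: 10292441/5353740 - sqrt(349)/5353740 ≈ 1.9225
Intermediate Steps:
(471 + 1/(sqrt(F + 172) + 149))/(245 + (-4 + 4)*(-5)) = (471 + 1/(sqrt(177 + 172) + 149))/(245 + (-4 + 4)*(-5)) = (471 + 1/(sqrt(349) + 149))/(245 + 0*(-5)) = (471 + 1/(149 + sqrt(349)))/(245 + 0) = (471 + 1/(149 + sqrt(349)))/245 = 471/245 + 1/(245*(149 + sqrt(349)))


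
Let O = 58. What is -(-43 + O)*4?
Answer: -60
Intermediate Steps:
-(-43 + O)*4 = -(-43 + 58)*4 = -15*4 = -1*60 = -60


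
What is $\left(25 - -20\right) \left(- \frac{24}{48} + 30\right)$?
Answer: $\frac{2655}{2} \approx 1327.5$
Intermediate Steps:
$\left(25 - -20\right) \left(- \frac{24}{48} + 30\right) = \left(25 + 20\right) \left(\left(-24\right) \frac{1}{48} + 30\right) = 45 \left(- \frac{1}{2} + 30\right) = 45 \cdot \frac{59}{2} = \frac{2655}{2}$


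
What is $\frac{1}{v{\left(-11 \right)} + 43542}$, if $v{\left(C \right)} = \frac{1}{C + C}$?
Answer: $\frac{22}{957923} \approx 2.2966 \cdot 10^{-5}$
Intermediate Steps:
$v{\left(C \right)} = \frac{1}{2 C}$
$\frac{1}{v{\left(-11 \right)} + 43542} = \frac{1}{\frac{1}{2 \left(-11\right)} + 43542} = \frac{1}{\frac{1}{2} \left(- \frac{1}{11}\right) + 43542} = \frac{1}{- \frac{1}{22} + 43542} = \frac{1}{\frac{957923}{22}} = \frac{22}{957923}$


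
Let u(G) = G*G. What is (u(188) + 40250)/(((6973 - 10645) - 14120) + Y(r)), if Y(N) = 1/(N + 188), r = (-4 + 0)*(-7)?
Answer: -16328304/3843071 ≈ -4.2488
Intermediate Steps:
u(G) = G²
r = 28 (r = -4*(-7) = 28)
Y(N) = 1/(188 + N)
(u(188) + 40250)/(((6973 - 10645) - 14120) + Y(r)) = (188² + 40250)/(((6973 - 10645) - 14120) + 1/(188 + 28)) = (35344 + 40250)/((-3672 - 14120) + 1/216) = 75594/(-17792 + 1/216) = 75594/(-3843071/216) = 75594*(-216/3843071) = -16328304/3843071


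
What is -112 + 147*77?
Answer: 11207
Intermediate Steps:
-112 + 147*77 = -112 + 11319 = 11207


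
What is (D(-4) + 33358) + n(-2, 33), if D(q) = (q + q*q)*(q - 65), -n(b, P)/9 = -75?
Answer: 33205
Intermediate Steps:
n(b, P) = 675 (n(b, P) = -9*(-75) = 675)
D(q) = (-65 + q)*(q + q**2) (D(q) = (q + q**2)*(-65 + q) = (-65 + q)*(q + q**2))
(D(-4) + 33358) + n(-2, 33) = (-4*(-65 + (-4)**2 - 64*(-4)) + 33358) + 675 = (-4*(-65 + 16 + 256) + 33358) + 675 = (-4*207 + 33358) + 675 = (-828 + 33358) + 675 = 32530 + 675 = 33205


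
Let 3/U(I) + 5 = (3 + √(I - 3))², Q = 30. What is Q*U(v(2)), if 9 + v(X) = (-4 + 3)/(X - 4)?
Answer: -300/209 - 120*I*√46/209 ≈ -1.4354 - 3.8942*I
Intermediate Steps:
v(X) = -9 - 1/(-4 + X) (v(X) = -9 + (-4 + 3)/(X - 4) = -9 - 1/(-4 + X))
U(I) = 3/(-5 + (3 + √(-3 + I))²) (U(I) = 3/(-5 + (3 + √(I - 3))²) = 3/(-5 + (3 + √(-3 + I))²))
Q*U(v(2)) = 30*(3/(-5 + (3 + √(-3 + (35 - 9*2)/(-4 + 2)))²)) = 30*(3/(-5 + (3 + √(-3 + (35 - 18)/(-2)))²)) = 30*(3/(-5 + (3 + √(-3 - ½*17))²)) = 30*(3/(-5 + (3 + √(-3 - 17/2))²)) = 30*(3/(-5 + (3 + √(-23/2))²)) = 30*(3/(-5 + (3 + I*√46/2)²)) = 90/(-5 + (3 + I*√46/2)²)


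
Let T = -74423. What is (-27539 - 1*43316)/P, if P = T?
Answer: 70855/74423 ≈ 0.95206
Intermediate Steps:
P = -74423
(-27539 - 1*43316)/P = (-27539 - 1*43316)/(-74423) = (-27539 - 43316)*(-1/74423) = -70855*(-1/74423) = 70855/74423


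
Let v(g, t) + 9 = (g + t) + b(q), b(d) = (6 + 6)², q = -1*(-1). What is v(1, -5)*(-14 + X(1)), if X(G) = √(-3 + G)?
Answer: -1834 + 131*I*√2 ≈ -1834.0 + 185.26*I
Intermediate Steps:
q = 1
b(d) = 144 (b(d) = 12² = 144)
v(g, t) = 135 + g + t (v(g, t) = -9 + ((g + t) + 144) = -9 + (144 + g + t) = 135 + g + t)
v(1, -5)*(-14 + X(1)) = (135 + 1 - 5)*(-14 + √(-3 + 1)) = 131*(-14 + √(-2)) = 131*(-14 + I*√2) = -1834 + 131*I*√2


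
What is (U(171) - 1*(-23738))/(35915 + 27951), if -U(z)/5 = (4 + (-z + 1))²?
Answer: -57021/31933 ≈ -1.7856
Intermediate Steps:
U(z) = -5*(5 - z)² (U(z) = -5*(4 + (-z + 1))² = -5*(4 + (1 - z))² = -5*(5 - z)²)
(U(171) - 1*(-23738))/(35915 + 27951) = (-5*(-5 + 171)² - 1*(-23738))/(35915 + 27951) = (-5*166² + 23738)/63866 = (-5*27556 + 23738)*(1/63866) = (-137780 + 23738)*(1/63866) = -114042*1/63866 = -57021/31933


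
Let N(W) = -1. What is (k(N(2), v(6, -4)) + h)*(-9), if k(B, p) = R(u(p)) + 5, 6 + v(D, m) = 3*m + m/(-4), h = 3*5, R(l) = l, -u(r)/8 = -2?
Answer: -324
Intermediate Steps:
u(r) = 16 (u(r) = -8*(-2) = 16)
h = 15
v(D, m) = -6 + 11*m/4 (v(D, m) = -6 + (3*m + m/(-4)) = -6 + (3*m + m*(-¼)) = -6 + (3*m - m/4) = -6 + 11*m/4)
k(B, p) = 21 (k(B, p) = 16 + 5 = 21)
(k(N(2), v(6, -4)) + h)*(-9) = (21 + 15)*(-9) = 36*(-9) = -324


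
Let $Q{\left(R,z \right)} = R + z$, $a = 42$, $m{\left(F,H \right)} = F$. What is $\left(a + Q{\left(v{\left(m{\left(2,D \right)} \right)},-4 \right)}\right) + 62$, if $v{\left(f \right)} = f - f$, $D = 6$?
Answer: $100$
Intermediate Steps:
$v{\left(f \right)} = 0$
$\left(a + Q{\left(v{\left(m{\left(2,D \right)} \right)},-4 \right)}\right) + 62 = \left(42 + \left(0 - 4\right)\right) + 62 = \left(42 - 4\right) + 62 = 38 + 62 = 100$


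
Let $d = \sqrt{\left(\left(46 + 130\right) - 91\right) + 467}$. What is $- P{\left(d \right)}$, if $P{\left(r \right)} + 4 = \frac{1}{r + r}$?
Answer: $4 - \frac{\sqrt{138}}{552} \approx 3.9787$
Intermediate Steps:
$d = 2 \sqrt{138}$ ($d = \sqrt{\left(176 - 91\right) + 467} = \sqrt{85 + 467} = \sqrt{552} = 2 \sqrt{138} \approx 23.495$)
$P{\left(r \right)} = -4 + \frac{1}{2 r}$ ($P{\left(r \right)} = -4 + \frac{1}{r + r} = -4 + \frac{1}{2 r}$)
$- P{\left(d \right)} = - (-4 + \frac{1}{2 \cdot 2 \sqrt{138}}) = - (-4 + \frac{\frac{1}{276} \sqrt{138}}{2}) = - (-4 + \frac{\sqrt{138}}{552}) = 4 - \frac{\sqrt{138}}{552}$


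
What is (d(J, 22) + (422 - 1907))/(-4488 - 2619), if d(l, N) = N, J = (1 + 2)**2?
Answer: 1463/7107 ≈ 0.20585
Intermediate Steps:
J = 9 (J = 3**2 = 9)
(d(J, 22) + (422 - 1907))/(-4488 - 2619) = (22 + (422 - 1907))/(-4488 - 2619) = (22 - 1485)/(-7107) = -1463*(-1/7107) = 1463/7107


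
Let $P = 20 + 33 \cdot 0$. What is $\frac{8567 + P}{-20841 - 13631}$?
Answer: $- \frac{277}{1112} \approx -0.2491$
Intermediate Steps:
$P = 20$ ($P = 20 + 0 = 20$)
$\frac{8567 + P}{-20841 - 13631} = \frac{8567 + 20}{-20841 - 13631} = \frac{8587}{-34472} = 8587 \left(- \frac{1}{34472}\right) = - \frac{277}{1112}$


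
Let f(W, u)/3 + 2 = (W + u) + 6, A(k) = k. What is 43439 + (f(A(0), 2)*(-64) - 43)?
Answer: 42244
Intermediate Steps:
f(W, u) = 12 + 3*W + 3*u (f(W, u) = -6 + 3*((W + u) + 6) = -6 + 3*(6 + W + u) = -6 + (18 + 3*W + 3*u) = 12 + 3*W + 3*u)
43439 + (f(A(0), 2)*(-64) - 43) = 43439 + ((12 + 3*0 + 3*2)*(-64) - 43) = 43439 + ((12 + 0 + 6)*(-64) - 43) = 43439 + (18*(-64) - 43) = 43439 + (-1152 - 43) = 43439 - 1195 = 42244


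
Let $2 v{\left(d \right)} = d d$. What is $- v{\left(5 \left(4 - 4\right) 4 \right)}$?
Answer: $0$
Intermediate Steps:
$v{\left(d \right)} = \frac{d^{2}}{2}$ ($v{\left(d \right)} = \frac{d d}{2} = \frac{d^{2}}{2}$)
$- v{\left(5 \left(4 - 4\right) 4 \right)} = - \frac{\left(5 \left(4 - 4\right) 4\right)^{2}}{2} = - \frac{\left(5 \cdot 0 \cdot 4\right)^{2}}{2} = - \frac{\left(0 \cdot 4\right)^{2}}{2} = - \frac{0^{2}}{2} = - \frac{0}{2} = \left(-1\right) 0 = 0$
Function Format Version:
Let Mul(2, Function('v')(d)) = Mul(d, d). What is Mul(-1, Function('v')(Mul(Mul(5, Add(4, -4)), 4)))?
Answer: 0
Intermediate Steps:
Function('v')(d) = Mul(Rational(1, 2), Pow(d, 2)) (Function('v')(d) = Mul(Rational(1, 2), Mul(d, d)) = Mul(Rational(1, 2), Pow(d, 2)))
Mul(-1, Function('v')(Mul(Mul(5, Add(4, -4)), 4))) = Mul(-1, Mul(Rational(1, 2), Pow(Mul(Mul(5, Add(4, -4)), 4), 2))) = Mul(-1, Mul(Rational(1, 2), Pow(Mul(Mul(5, 0), 4), 2))) = Mul(-1, Mul(Rational(1, 2), Pow(Mul(0, 4), 2))) = Mul(-1, Mul(Rational(1, 2), Pow(0, 2))) = Mul(-1, Mul(Rational(1, 2), 0)) = Mul(-1, 0) = 0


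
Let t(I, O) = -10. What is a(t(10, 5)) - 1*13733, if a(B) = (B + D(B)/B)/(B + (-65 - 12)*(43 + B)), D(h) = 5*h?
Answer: -35032878/2551 ≈ -13733.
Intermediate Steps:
a(B) = (5 + B)/(-3311 - 76*B) (a(B) = (B + (5*B)/B)/(B + (-65 - 12)*(43 + B)) = (B + 5)/(B - 77*(43 + B)) = (5 + B)/(B + (-3311 - 77*B)) = (5 + B)/(-3311 - 76*B))
a(t(10, 5)) - 1*13733 = (-5 - 1*(-10))/(3311 + 76*(-10)) - 1*13733 = (-5 + 10)/(3311 - 760) - 13733 = 5/2551 - 13733 = -35032878/2551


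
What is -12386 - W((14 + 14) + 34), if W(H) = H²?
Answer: -16230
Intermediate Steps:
-12386 - W((14 + 14) + 34) = -12386 - ((14 + 14) + 34)² = -12386 - (28 + 34)² = -12386 - 1*62² = -12386 - 1*3844 = -12386 - 3844 = -16230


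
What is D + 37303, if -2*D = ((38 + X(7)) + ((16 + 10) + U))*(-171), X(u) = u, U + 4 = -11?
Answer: 42091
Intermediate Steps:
U = -15 (U = -4 - 11 = -15)
D = 4788 (D = -((38 + 7) + ((16 + 10) - 15))*(-171)/2 = -(45 + (26 - 15))*(-171)/2 = -(45 + 11)*(-171)/2 = -28*(-171) = -½*(-9576) = 4788)
D + 37303 = 4788 + 37303 = 42091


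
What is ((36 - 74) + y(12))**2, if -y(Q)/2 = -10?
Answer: 324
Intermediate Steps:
y(Q) = 20 (y(Q) = -2*(-10) = 20)
((36 - 74) + y(12))**2 = ((36 - 74) + 20)**2 = (-38 + 20)**2 = (-18)**2 = 324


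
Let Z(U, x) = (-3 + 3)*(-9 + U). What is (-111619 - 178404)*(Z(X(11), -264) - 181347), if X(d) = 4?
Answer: 52594800981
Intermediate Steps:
Z(U, x) = 0 (Z(U, x) = 0*(-9 + U) = 0)
(-111619 - 178404)*(Z(X(11), -264) - 181347) = (-111619 - 178404)*(0 - 181347) = -290023*(-181347) = 52594800981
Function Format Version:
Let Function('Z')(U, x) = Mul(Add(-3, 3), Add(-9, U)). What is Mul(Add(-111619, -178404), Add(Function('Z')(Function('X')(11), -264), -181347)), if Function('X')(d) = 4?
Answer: 52594800981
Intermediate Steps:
Function('Z')(U, x) = 0 (Function('Z')(U, x) = Mul(0, Add(-9, U)) = 0)
Mul(Add(-111619, -178404), Add(Function('Z')(Function('X')(11), -264), -181347)) = Mul(Add(-111619, -178404), Add(0, -181347)) = Mul(-290023, -181347) = 52594800981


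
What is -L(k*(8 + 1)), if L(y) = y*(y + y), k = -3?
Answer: -1458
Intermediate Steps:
L(y) = 2*y² (L(y) = y*(2*y) = 2*y²)
-L(k*(8 + 1)) = -2*(-3*(8 + 1))² = -2*(-3*9)² = -2*(-27)² = -2*729 = -1*1458 = -1458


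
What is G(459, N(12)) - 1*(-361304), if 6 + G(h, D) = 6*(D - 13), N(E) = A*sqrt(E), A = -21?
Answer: 361220 - 252*sqrt(3) ≈ 3.6078e+5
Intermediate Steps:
N(E) = -21*sqrt(E)
G(h, D) = -84 + 6*D (G(h, D) = -6 + 6*(D - 13) = -6 + 6*(-13 + D) = -6 + (-78 + 6*D) = -84 + 6*D)
G(459, N(12)) - 1*(-361304) = (-84 + 6*(-42*sqrt(3))) - 1*(-361304) = (-84 + 6*(-42*sqrt(3))) + 361304 = (-84 - 252*sqrt(3)) + 361304 = 361220 - 252*sqrt(3)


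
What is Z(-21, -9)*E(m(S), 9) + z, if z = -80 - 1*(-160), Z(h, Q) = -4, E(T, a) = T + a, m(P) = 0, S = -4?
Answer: 44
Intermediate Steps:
z = 80 (z = -80 + 160 = 80)
Z(-21, -9)*E(m(S), 9) + z = -4*(0 + 9) + 80 = -4*9 + 80 = -36 + 80 = 44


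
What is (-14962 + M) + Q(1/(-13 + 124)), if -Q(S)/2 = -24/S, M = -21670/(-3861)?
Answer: -3379564/351 ≈ -9628.4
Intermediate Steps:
M = 1970/351 (M = -21670*(-1/3861) = 1970/351 ≈ 5.6125)
Q(S) = 48/S (Q(S) = -(-48)/S = 48/S)
(-14962 + M) + Q(1/(-13 + 124)) = (-14962 + 1970/351) + 48/(1/(-13 + 124)) = -5249692/351 + 48/(1/111) = -5249692/351 + 48*111 = -5249692/351 + 5328 = -3379564/351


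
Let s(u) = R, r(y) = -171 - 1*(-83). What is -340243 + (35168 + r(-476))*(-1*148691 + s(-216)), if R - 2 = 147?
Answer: -5211193603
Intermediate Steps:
r(y) = -88 (r(y) = -171 + 83 = -88)
R = 149 (R = 2 + 147 = 149)
s(u) = 149
-340243 + (35168 + r(-476))*(-1*148691 + s(-216)) = -340243 + (35168 - 88)*(-1*148691 + 149) = -340243 + 35080*(-148691 + 149) = -340243 + 35080*(-148542) = -340243 - 5210853360 = -5211193603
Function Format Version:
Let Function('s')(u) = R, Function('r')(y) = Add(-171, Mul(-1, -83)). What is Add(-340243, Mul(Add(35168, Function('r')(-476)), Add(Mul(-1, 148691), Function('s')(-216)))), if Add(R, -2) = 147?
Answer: -5211193603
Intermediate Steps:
Function('r')(y) = -88 (Function('r')(y) = Add(-171, 83) = -88)
R = 149 (R = Add(2, 147) = 149)
Function('s')(u) = 149
Add(-340243, Mul(Add(35168, Function('r')(-476)), Add(Mul(-1, 148691), Function('s')(-216)))) = Add(-340243, Mul(Add(35168, -88), Add(Mul(-1, 148691), 149))) = Add(-340243, Mul(35080, Add(-148691, 149))) = Add(-340243, Mul(35080, -148542)) = Add(-340243, -5210853360) = -5211193603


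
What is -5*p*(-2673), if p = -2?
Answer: -26730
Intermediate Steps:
-5*p*(-2673) = -5*(-2)*(-2673) = 10*(-2673) = -26730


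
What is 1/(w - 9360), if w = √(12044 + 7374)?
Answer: -4680/43795091 - √19418/87590182 ≈ -0.00010845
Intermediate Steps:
w = √19418 ≈ 139.35
1/(w - 9360) = 1/(√19418 - 9360) = 1/(-9360 + √19418)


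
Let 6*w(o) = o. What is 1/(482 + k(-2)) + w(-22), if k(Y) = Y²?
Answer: -1781/486 ≈ -3.6646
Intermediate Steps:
w(o) = o/6
1/(482 + k(-2)) + w(-22) = 1/(482 + (-2)²) + (⅙)*(-22) = 1/(482 + 4) - 11/3 = 1/486 - 11/3 = -1781/486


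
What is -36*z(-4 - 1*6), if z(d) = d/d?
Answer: -36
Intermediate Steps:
z(d) = 1
-36*z(-4 - 1*6) = -36*1 = -36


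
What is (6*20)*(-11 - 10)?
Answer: -2520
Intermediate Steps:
(6*20)*(-11 - 10) = 120*(-21) = -2520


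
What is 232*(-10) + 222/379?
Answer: -879058/379 ≈ -2319.4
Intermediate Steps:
232*(-10) + 222/379 = -2320 + 222*(1/379) = -2320 + 222/379 = -879058/379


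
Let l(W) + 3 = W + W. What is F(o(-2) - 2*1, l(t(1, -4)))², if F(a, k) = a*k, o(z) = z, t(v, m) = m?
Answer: 1936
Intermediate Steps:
l(W) = -3 + 2*W (l(W) = -3 + (W + W) = -3 + 2*W)
F(o(-2) - 2*1, l(t(1, -4)))² = ((-2 - 2*1)*(-3 + 2*(-4)))² = ((-2 - 2)*(-3 - 8))² = (-4*(-11))² = 44² = 1936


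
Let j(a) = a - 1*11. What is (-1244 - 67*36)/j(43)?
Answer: -457/4 ≈ -114.25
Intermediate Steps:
j(a) = -11 + a (j(a) = a - 11 = -11 + a)
(-1244 - 67*36)/j(43) = (-1244 - 67*36)/(-11 + 43) = (-1244 - 1*2412)/32 = (-1244 - 2412)*(1/32) = -3656*1/32 = -457/4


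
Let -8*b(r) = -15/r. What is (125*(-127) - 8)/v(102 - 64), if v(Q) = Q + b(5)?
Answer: -127064/307 ≈ -413.89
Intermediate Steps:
b(r) = 15/(8*r) (b(r) = -(-15)/(8*r) = 15/(8*r))
v(Q) = 3/8 + Q (v(Q) = Q + (15/8)/5 = Q + (15/8)*(1/5) = Q + 3/8 = 3/8 + Q)
(125*(-127) - 8)/v(102 - 64) = (125*(-127) - 8)/(3/8 + (102 - 64)) = (-15875 - 8)/(3/8 + 38) = -15883/307/8 = -15883*8/307 = -127064/307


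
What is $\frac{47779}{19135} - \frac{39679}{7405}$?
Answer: $- \frac{81090834}{28338935} \approx -2.8615$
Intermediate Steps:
$\frac{47779}{19135} - \frac{39679}{7405} = - \frac{81090834}{28338935}$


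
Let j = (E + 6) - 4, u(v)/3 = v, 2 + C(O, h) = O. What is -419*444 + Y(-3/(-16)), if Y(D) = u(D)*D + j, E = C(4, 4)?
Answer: -47624165/256 ≈ -1.8603e+5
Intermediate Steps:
C(O, h) = -2 + O
u(v) = 3*v
E = 2 (E = -2 + 4 = 2)
j = 4 (j = (2 + 6) - 4 = 8 - 4 = 4)
Y(D) = 4 + 3*D**2 (Y(D) = (3*D)*D + 4 = 3*D**2 + 4 = 4 + 3*D**2)
-419*444 + Y(-3/(-16)) = -419*444 + (4 + 3*(-3/(-16))**2) = -186036 + (4 + 3*(-3*(-1/16))**2) = -186036 + (4 + 3*(3/16)**2) = -186036 + (4 + 3*(9/256)) = -186036 + (4 + 27/256) = -186036 + 1051/256 = -47624165/256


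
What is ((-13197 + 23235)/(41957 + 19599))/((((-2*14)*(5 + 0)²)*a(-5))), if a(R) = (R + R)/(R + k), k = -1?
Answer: -2151/15389000 ≈ -0.00013978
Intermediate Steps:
a(R) = 2*R/(-1 + R) (a(R) = (R + R)/(R - 1) = (2*R)/(-1 + R) = 2*R/(-1 + R))
((-13197 + 23235)/(41957 + 19599))/((((-2*14)*(5 + 0)²)*a(-5))) = ((-13197 + 23235)/(41957 + 19599))/((((-2*14)*(5 + 0)²)*(2*(-5)/(-1 - 5)))) = (10038/61556)/(((-28*5²)*(2*(-5)/(-6)))) = (10038*(1/61556))/(((-28*25)*(2*(-5)*(-⅙)))) = 5019/(30778*((-700*5/3))) = 5019/(30778*(-3500/3)) = (5019/30778)*(-3/3500) = -2151/15389000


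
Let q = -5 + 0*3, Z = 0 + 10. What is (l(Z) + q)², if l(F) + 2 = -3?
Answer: 100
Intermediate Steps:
Z = 10
q = -5 (q = -5 + 0 = -5)
l(F) = -5 (l(F) = -2 - 3 = -5)
(l(Z) + q)² = (-5 - 5)² = (-10)² = 100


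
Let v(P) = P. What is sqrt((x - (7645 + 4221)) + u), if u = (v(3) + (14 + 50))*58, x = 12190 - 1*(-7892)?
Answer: sqrt(12102) ≈ 110.01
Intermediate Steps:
x = 20082 (x = 12190 + 7892 = 20082)
u = 3886 (u = (3 + (14 + 50))*58 = (3 + 64)*58 = 67*58 = 3886)
sqrt((x - (7645 + 4221)) + u) = sqrt((20082 - (7645 + 4221)) + 3886) = sqrt((20082 - 1*11866) + 3886) = sqrt((20082 - 11866) + 3886) = sqrt(8216 + 3886) = sqrt(12102)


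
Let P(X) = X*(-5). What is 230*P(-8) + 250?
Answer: 9450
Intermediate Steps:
P(X) = -5*X
230*P(-8) + 250 = 230*(-5*(-8)) + 250 = 230*40 + 250 = 9200 + 250 = 9450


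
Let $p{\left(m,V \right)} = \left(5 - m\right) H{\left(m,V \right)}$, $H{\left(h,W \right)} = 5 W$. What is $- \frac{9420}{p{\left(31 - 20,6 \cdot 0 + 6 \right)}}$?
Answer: $\frac{157}{3} \approx 52.333$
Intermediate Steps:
$p{\left(m,V \right)} = 5 V \left(5 - m\right)$ ($p{\left(m,V \right)} = \left(5 - m\right) 5 V = 5 V \left(5 - m\right)$)
$- \frac{9420}{p{\left(31 - 20,6 \cdot 0 + 6 \right)}} = - \frac{9420}{5 \left(6 \cdot 0 + 6\right) \left(5 - \left(31 - 20\right)\right)} = - \frac{9420}{5 \left(0 + 6\right) \left(5 - \left(31 - 20\right)\right)} = - \frac{9420}{5 \cdot 6 \left(5 - 11\right)} = - \frac{9420}{5 \cdot 6 \left(-6\right)} = - \frac{9420}{-180} = \left(-9420\right) \left(- \frac{1}{180}\right) = \frac{157}{3}$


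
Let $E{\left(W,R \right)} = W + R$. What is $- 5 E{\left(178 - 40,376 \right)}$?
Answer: $-2570$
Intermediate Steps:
$E{\left(W,R \right)} = R + W$
$- 5 E{\left(178 - 40,376 \right)} = - 5 \left(376 + \left(178 - 40\right)\right) = - 5 \left(376 + 138\right) = \left(-5\right) 514 = -2570$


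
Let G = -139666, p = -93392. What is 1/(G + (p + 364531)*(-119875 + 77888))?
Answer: -1/11384452859 ≈ -8.7839e-11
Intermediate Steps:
1/(G + (p + 364531)*(-119875 + 77888)) = 1/(-139666 + (-93392 + 364531)*(-119875 + 77888)) = 1/(-139666 + 271139*(-41987)) = 1/(-139666 - 11384313193) = 1/(-11384452859) = -1/11384452859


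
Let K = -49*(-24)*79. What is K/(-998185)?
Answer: -92904/998185 ≈ -0.093073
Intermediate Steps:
K = 92904 (K = 1176*79 = 92904)
K/(-998185) = 92904/(-998185) = 92904*(-1/998185) = -92904/998185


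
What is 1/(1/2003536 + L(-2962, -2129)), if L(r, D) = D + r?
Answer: -2003536/10200001775 ≈ -0.00019643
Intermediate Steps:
1/(1/2003536 + L(-2962, -2129)) = 1/(1/2003536 + (-2129 - 2962)) = 1/(1/2003536 - 5091) = 1/(-10200001775/2003536) = -2003536/10200001775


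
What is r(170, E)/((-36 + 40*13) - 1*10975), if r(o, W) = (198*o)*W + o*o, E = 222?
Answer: -7501420/10491 ≈ -715.03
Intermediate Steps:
r(o, W) = o**2 + 198*W*o (r(o, W) = 198*W*o + o**2 = o**2 + 198*W*o)
r(170, E)/((-36 + 40*13) - 1*10975) = (170*(170 + 198*222))/((-36 + 40*13) - 1*10975) = (170*(170 + 43956))/((-36 + 520) - 10975) = (170*44126)/(484 - 10975) = 7501420/(-10491) = 7501420*(-1/10491) = -7501420/10491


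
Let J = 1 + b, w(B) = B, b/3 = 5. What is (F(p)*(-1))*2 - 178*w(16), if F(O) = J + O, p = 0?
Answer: -2880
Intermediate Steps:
b = 15 (b = 3*5 = 15)
J = 16 (J = 1 + 15 = 16)
F(O) = 16 + O
(F(p)*(-1))*2 - 178*w(16) = ((16 + 0)*(-1))*2 - 178*16 = (16*(-1))*2 - 2848 = -16*2 - 2848 = -32 - 2848 = -2880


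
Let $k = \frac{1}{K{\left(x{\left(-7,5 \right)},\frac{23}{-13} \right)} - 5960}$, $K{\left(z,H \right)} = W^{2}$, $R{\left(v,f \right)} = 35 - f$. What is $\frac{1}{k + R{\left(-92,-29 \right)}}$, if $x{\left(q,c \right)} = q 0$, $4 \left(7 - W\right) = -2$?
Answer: $\frac{23615}{1511356} \approx 0.015625$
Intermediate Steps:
$W = \frac{15}{2}$ ($W = 7 - - \frac{1}{2} = 7 + \frac{1}{2} = \frac{15}{2} \approx 7.5$)
$x{\left(q,c \right)} = 0$
$K{\left(z,H \right)} = \frac{225}{4}$ ($K{\left(z,H \right)} = \left(\frac{15}{2}\right)^{2} = \frac{225}{4}$)
$k = - \frac{4}{23615}$ ($k = \frac{1}{\frac{225}{4} - 5960} = \frac{1}{- \frac{23615}{4}} = - \frac{4}{23615} \approx -0.00016938$)
$\frac{1}{k + R{\left(-92,-29 \right)}} = \frac{1}{- \frac{4}{23615} + \left(35 - -29\right)} = \frac{1}{- \frac{4}{23615} + \left(35 + 29\right)} = \frac{1}{- \frac{4}{23615} + 64} = \frac{1}{\frac{1511356}{23615}} = \frac{23615}{1511356}$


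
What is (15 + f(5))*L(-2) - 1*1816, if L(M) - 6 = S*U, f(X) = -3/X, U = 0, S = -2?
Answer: -8648/5 ≈ -1729.6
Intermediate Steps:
L(M) = 6 (L(M) = 6 - 2*0 = 6 + 0 = 6)
(15 + f(5))*L(-2) - 1*1816 = (15 - 3/5)*6 - 1*1816 = (15 - 3*⅕)*6 - 1816 = (15 - ⅗)*6 - 1816 = (72/5)*6 - 1816 = 432/5 - 1816 = -8648/5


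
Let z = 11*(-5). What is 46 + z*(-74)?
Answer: 4116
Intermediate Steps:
z = -55
46 + z*(-74) = 46 - 55*(-74) = 46 + 4070 = 4116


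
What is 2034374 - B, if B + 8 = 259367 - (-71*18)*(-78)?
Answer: 1874699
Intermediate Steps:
B = 159675 (B = -8 + (259367 - (-71*18)*(-78)) = -8 + (259367 - (-1278)*(-78)) = -8 + (259367 - 1*99684) = -8 + (259367 - 99684) = -8 + 159683 = 159675)
2034374 - B = 2034374 - 1*159675 = 2034374 - 159675 = 1874699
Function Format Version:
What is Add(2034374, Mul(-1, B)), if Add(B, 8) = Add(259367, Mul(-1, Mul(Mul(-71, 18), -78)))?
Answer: 1874699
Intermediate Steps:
B = 159675 (B = Add(-8, Add(259367, Mul(-1, Mul(Mul(-71, 18), -78)))) = Add(-8, Add(259367, Mul(-1, Mul(-1278, -78)))) = Add(-8, Add(259367, Mul(-1, 99684))) = Add(-8, Add(259367, -99684)) = Add(-8, 159683) = 159675)
Add(2034374, Mul(-1, B)) = Add(2034374, Mul(-1, 159675)) = Add(2034374, -159675) = 1874699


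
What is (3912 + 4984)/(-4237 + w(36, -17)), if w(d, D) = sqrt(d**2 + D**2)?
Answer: -4711544/2243823 - 1112*sqrt(1585)/2243823 ≈ -2.1195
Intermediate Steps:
w(d, D) = sqrt(D**2 + d**2)
(3912 + 4984)/(-4237 + w(36, -17)) = (3912 + 4984)/(-4237 + sqrt((-17)**2 + 36**2)) = 8896/(-4237 + sqrt(289 + 1296)) = 8896/(-4237 + sqrt(1585))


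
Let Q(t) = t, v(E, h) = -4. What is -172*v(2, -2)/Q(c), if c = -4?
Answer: -172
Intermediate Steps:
-172*v(2, -2)/Q(c) = -(-688)/(-4) = -(-688)*(-1)/4 = -172*1 = -172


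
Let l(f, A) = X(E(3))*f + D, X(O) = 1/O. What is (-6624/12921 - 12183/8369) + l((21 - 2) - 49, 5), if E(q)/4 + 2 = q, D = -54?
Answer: -4575471675/72090566 ≈ -63.468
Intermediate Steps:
E(q) = -8 + 4*q
X(O) = 1/O
l(f, A) = -54 + f/4 (l(f, A) = f/(-8 + 4*3) - 54 = f/(-8 + 12) - 54 = f/4 - 54 = -54 + f/4)
(-6624/12921 - 12183/8369) + l((21 - 2) - 49, 5) = (-6624/12921 - 12183/8369) + (-54 + ((21 - 2) - 49)/4) = (-6624*1/12921 - 12183*1/8369) + (-54 + (19 - 49)/4) = (-2208/4307 - 12183/8369) + (-54 + (¼)*(-30)) = -70950933/36045283 + (-54 - 15/2) = -70950933/36045283 - 123/2 = -4575471675/72090566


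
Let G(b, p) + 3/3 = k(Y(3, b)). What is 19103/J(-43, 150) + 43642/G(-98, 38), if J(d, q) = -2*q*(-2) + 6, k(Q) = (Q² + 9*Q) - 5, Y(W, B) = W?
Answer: 1501119/1010 ≈ 1486.3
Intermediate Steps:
k(Q) = -5 + Q² + 9*Q
G(b, p) = 30 (G(b, p) = -1 + (-5 + 3² + 9*3) = -1 + (-5 + 9 + 27) = -1 + 31 = 30)
J(d, q) = 6 + 4*q (J(d, q) = -(-4)*q + 6 = 4*q + 6 = 6 + 4*q)
19103/J(-43, 150) + 43642/G(-98, 38) = 19103/(6 + 4*150) + 43642/30 = 19103/(6 + 600) + 43642*(1/30) = 19103/606 + 21821/15 = 1501119/1010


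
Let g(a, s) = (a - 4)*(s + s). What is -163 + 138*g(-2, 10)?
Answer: -16723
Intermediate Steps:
g(a, s) = 2*s*(-4 + a) (g(a, s) = (-4 + a)*(2*s) = 2*s*(-4 + a))
-163 + 138*g(-2, 10) = -163 + 138*(2*10*(-4 - 2)) = -163 + 138*(2*10*(-6)) = -163 + 138*(-120) = -163 - 16560 = -16723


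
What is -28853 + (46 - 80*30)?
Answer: -31207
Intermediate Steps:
-28853 + (46 - 80*30) = -28853 + (46 - 2400) = -28853 - 2354 = -31207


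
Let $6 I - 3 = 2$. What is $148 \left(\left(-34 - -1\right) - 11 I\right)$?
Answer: $- \frac{18722}{3} \approx -6240.7$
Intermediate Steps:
$I = \frac{5}{6}$ ($I = \frac{1}{2} + \frac{1}{6} \cdot 2 = \frac{1}{2} + \frac{1}{3} = \frac{5}{6} \approx 0.83333$)
$148 \left(\left(-34 - -1\right) - 11 I\right) = 148 \left(\left(-34 - -1\right) - \frac{55}{6}\right) = 148 \left(\left(-34 + 1\right) - \frac{55}{6}\right) = 148 \left(-33 - \frac{55}{6}\right) = 148 \left(- \frac{253}{6}\right) = - \frac{18722}{3}$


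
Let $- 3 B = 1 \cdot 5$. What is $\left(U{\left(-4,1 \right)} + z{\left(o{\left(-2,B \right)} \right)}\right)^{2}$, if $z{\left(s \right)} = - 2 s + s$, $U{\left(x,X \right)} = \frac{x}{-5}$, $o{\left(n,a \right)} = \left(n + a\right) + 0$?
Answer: $\frac{4489}{225} \approx 19.951$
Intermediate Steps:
$B = - \frac{5}{3}$ ($B = - \frac{1 \cdot 5}{3} = \left(- \frac{1}{3}\right) 5 = - \frac{5}{3} \approx -1.6667$)
$o{\left(n,a \right)} = a + n$ ($o{\left(n,a \right)} = \left(a + n\right) + 0 = a + n$)
$U{\left(x,X \right)} = - \frac{x}{5}$ ($U{\left(x,X \right)} = x \left(- \frac{1}{5}\right) = - \frac{x}{5}$)
$z{\left(s \right)} = - s$
$\left(U{\left(-4,1 \right)} + z{\left(o{\left(-2,B \right)} \right)}\right)^{2} = \left(\left(- \frac{1}{5}\right) \left(-4\right) - \left(- \frac{5}{3} - 2\right)\right)^{2} = \left(\frac{4}{5} - - \frac{11}{3}\right)^{2} = \left(\frac{4}{5} + \frac{11}{3}\right)^{2} = \left(\frac{67}{15}\right)^{2} = \frac{4489}{225}$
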